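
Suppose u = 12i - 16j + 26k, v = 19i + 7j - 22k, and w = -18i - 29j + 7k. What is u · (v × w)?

-22326

v × w:
i: 7·7 - (-22)·(-29) = 49 - 638 = -589
j: (-22)·(-18) - 19·7 = 396 - 133 = 263
k: 19·(-29) - 7·(-18) = -551 - (-126) = -425
v × w = (-589, 263, -425)
u · (v × w) = 12·(-589) + (-16)·263 + 26·(-425) = -7068 - 4208 - 11050 = -22326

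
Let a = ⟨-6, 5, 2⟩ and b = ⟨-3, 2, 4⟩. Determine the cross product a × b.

i: 5·4 - 2·2 = 20 - 4 = 16
j: 2·(-3) - (-6)·4 = -6 - (-24) = 18
k: (-6)·2 - 5·(-3) = -12 - (-15) = 3
a × b = (16, 18, 3)

(16, 18, 3)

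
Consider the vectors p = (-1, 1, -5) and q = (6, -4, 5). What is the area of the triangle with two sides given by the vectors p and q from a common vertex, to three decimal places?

14.612

i: 1·5 - (-5)·(-4) = 5 - 20 = -15
j: (-5)·6 - (-1)·5 = -30 - (-5) = -25
k: (-1)·(-4) - 1·6 = 4 - 6 = -2
p × q = (-15, -25, -2)
|p × q| = √((-15)² + (-25)² + (-2)²) = √854 ≈ 29.2233
area = ½ · 29.2233 ≈ 14.612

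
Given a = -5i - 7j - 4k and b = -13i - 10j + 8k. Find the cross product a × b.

i: (-7)·8 - (-4)·(-10) = -56 - 40 = -96
j: (-4)·(-13) - (-5)·8 = 52 - (-40) = 92
k: (-5)·(-10) - (-7)·(-13) = 50 - 91 = -41
a × b = (-96, 92, -41)

(-96, 92, -41)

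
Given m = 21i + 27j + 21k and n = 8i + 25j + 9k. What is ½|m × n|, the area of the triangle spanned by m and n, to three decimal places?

209.431

i: 27·9 - 21·25 = 243 - 525 = -282
j: 21·8 - 21·9 = 168 - 189 = -21
k: 21·25 - 27·8 = 525 - 216 = 309
m × n = (-282, -21, 309)
|m × n| = √((-282)² + (-21)² + 309²) = √175446 ≈ 418.8627
area = ½ · 418.8627 ≈ 209.431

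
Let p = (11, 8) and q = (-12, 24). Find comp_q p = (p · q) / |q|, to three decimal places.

2.236

p · q = 11·(-12) + 8·24 = -132 + 192 = 60
|q| = √(144 + 576) = √720 ≈ 26.8328
comp_q p = 60 / √720 ≈ 2.236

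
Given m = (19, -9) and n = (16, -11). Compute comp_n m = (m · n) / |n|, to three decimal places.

m · n = 19·16 + (-9)·(-11) = 304 + 99 = 403
|n| = √(256 + 121) = √377 ≈ 19.4165
comp_n m = 403 / √377 ≈ 20.756

20.756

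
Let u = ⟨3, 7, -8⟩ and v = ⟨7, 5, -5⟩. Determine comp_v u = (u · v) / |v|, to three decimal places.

u · v = 3·7 + 7·5 + (-8)·(-5) = 21 + 35 + 40 = 96
|v| = √(49 + 25 + 25) = √99 ≈ 9.9499
comp_v u = 96 / √99 ≈ 9.648

9.648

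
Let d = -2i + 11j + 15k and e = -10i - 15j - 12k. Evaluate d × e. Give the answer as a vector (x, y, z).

(93, -174, 140)

i: 11·(-12) - 15·(-15) = -132 - (-225) = 93
j: 15·(-10) - (-2)·(-12) = -150 - 24 = -174
k: (-2)·(-15) - 11·(-10) = 30 - (-110) = 140
d × e = (93, -174, 140)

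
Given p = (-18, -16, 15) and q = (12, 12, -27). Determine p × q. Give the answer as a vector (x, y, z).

(252, -306, -24)

i: (-16)·(-27) - 15·12 = 432 - 180 = 252
j: 15·12 - (-18)·(-27) = 180 - 486 = -306
k: (-18)·12 - (-16)·12 = -216 - (-192) = -24
p × q = (252, -306, -24)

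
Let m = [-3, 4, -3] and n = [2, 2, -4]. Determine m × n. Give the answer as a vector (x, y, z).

(-10, -18, -14)

i: 4·(-4) - (-3)·2 = -16 - (-6) = -10
j: (-3)·2 - (-3)·(-4) = -6 - 12 = -18
k: (-3)·2 - 4·2 = -6 - 8 = -14
m × n = (-10, -18, -14)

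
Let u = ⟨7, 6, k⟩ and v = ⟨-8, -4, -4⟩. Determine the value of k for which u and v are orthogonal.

-20

u · v = 7·(-8) + 6·(-4) + k·(-4) = -80 - 4k
Set equal to 0: -4k = 80, so k = -20.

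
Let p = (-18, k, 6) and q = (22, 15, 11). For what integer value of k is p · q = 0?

22

p · q = (-18)·22 + k·15 + 6·11 = -330 + 15k
Set equal to 0: 15k = 330, so k = 22.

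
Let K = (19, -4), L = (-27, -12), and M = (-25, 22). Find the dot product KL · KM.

1816

KL = L − K = (-46, -8)
KM = M − K = (-44, 26)
KL · KM = (-46)·(-44) + (-8)·26 = 2024 - 208 = 1816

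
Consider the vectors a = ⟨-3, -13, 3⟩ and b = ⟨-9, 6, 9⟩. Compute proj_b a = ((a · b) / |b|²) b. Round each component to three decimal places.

a · b = (-3)·(-9) + (-13)·6 + 3·9 = 27 - 78 + 27 = -24
|b|² = 81 + 36 + 81 = 198
proj_b a = (-24/198) · (-9, 6, 9) ≈ (1.091, -0.727, -1.091)

(1.091, -0.727, -1.091)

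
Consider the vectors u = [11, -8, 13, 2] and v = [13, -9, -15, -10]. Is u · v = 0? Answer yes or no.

yes

u · v = 11·13 + (-8)·(-9) + 13·(-15) + 2·(-10) = 143 + 72 - 195 - 20 = 0
Zero, so the vectors are orthogonal.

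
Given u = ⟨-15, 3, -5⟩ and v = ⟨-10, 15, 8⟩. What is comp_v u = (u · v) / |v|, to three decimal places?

7.859

u · v = (-15)·(-10) + 3·15 + (-5)·8 = 150 + 45 - 40 = 155
|v| = √(100 + 225 + 64) = √389 ≈ 19.7231
comp_v u = 155 / √389 ≈ 7.859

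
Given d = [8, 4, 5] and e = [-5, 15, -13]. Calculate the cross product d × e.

i: 4·(-13) - 5·15 = -52 - 75 = -127
j: 5·(-5) - 8·(-13) = -25 - (-104) = 79
k: 8·15 - 4·(-5) = 120 - (-20) = 140
d × e = (-127, 79, 140)

(-127, 79, 140)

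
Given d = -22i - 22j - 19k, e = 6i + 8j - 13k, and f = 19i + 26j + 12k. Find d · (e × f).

-2606

e × f:
i: 8·12 - (-13)·26 = 96 - (-338) = 434
j: (-13)·19 - 6·12 = -247 - 72 = -319
k: 6·26 - 8·19 = 156 - 152 = 4
e × f = (434, -319, 4)
d · (e × f) = (-22)·434 + (-22)·(-319) + (-19)·4 = -9548 + 7018 - 76 = -2606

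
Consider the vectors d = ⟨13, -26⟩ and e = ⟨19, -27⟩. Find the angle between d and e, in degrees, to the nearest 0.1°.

8.6

d · e = 13·19 + (-26)·(-27) = 247 + 702 = 949
|d|² = 169 + 676 = 845,  |d| = √845 ≈ 29.068884
|e|² = 361 + 729 = 1090,  |e| = √1090 ≈ 33.015148
cos θ = 949 / (29.068884 · 33.015148) ≈ 0.98884
θ = arccos(0.98884) ≈ 8.6°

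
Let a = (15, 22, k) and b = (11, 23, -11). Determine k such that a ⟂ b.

61

a · b = 15·11 + 22·23 + k·(-11) = 671 - 11k
Set equal to 0: -11k = -671, so k = 61.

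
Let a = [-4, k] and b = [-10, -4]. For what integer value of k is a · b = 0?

a · b = (-4)·(-10) + k·(-4) = 40 - 4k
Set equal to 0: -4k = -40, so k = 10.

10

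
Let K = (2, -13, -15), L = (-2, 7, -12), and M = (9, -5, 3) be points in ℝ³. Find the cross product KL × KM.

KL = (-4, 20, 3)
KM = (7, 8, 18)
i: 20·18 - 3·8 = 360 - 24 = 336
j: 3·7 - (-4)·18 = 21 - (-72) = 93
k: (-4)·8 - 20·7 = -32 - 140 = -172
KL × KM = (336, 93, -172)

(336, 93, -172)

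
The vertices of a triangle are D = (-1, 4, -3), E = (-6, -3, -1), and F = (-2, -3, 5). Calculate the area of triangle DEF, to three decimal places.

31.591

DE = (-5, -7, 2),  DF = (-1, -7, 8)
i: (-7)·8 - 2·(-7) = -56 - (-14) = -42
j: 2·(-1) - (-5)·8 = -2 - (-40) = 38
k: (-5)·(-7) - (-7)·(-1) = 35 - 7 = 28
DE × DF = (-42, 38, 28)
|DE × DF| = √3992 ≈ 63.1823
area = ½ · 63.1823 ≈ 31.591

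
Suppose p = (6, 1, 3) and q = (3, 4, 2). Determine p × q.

(-10, -3, 21)

i: 1·2 - 3·4 = 2 - 12 = -10
j: 3·3 - 6·2 = 9 - 12 = -3
k: 6·4 - 1·3 = 24 - 3 = 21
p × q = (-10, -3, 21)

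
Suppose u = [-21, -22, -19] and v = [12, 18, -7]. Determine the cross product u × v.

(496, -375, -114)

i: (-22)·(-7) - (-19)·18 = 154 - (-342) = 496
j: (-19)·12 - (-21)·(-7) = -228 - 147 = -375
k: (-21)·18 - (-22)·12 = -378 - (-264) = -114
u × v = (496, -375, -114)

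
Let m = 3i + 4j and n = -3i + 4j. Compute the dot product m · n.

7

m · n = 3·(-3) + 4·4 = -9 + 16 = 7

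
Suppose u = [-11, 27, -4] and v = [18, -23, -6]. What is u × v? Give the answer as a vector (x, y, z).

(-254, -138, -233)

i: 27·(-6) - (-4)·(-23) = -162 - 92 = -254
j: (-4)·18 - (-11)·(-6) = -72 - 66 = -138
k: (-11)·(-23) - 27·18 = 253 - 486 = -233
u × v = (-254, -138, -233)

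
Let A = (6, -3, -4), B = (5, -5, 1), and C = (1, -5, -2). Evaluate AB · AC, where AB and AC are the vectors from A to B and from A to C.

19

AB = B − A = (-1, -2, 5)
AC = C − A = (-5, -2, 2)
AB · AC = (-1)·(-5) + (-2)·(-2) + 5·2 = 5 + 4 + 10 = 19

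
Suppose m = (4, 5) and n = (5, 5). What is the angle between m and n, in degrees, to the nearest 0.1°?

m · n = 4·5 + 5·5 = 20 + 25 = 45
|m|² = 16 + 25 = 41,  |m| = √41 ≈ 6.403124
|n|² = 25 + 25 = 50,  |n| = √50 ≈ 7.071068
cos θ = 45 / (6.403124 · 7.071068) ≈ 0.99388
θ = arccos(0.99388) ≈ 6.3°

6.3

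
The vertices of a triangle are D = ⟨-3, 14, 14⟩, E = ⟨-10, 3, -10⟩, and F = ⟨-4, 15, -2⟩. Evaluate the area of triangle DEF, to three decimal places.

DE = (-7, -11, -24),  DF = (-1, 1, -16)
i: (-11)·(-16) - (-24)·1 = 176 - (-24) = 200
j: (-24)·(-1) - (-7)·(-16) = 24 - 112 = -88
k: (-7)·1 - (-11)·(-1) = -7 - 11 = -18
DE × DF = (200, -88, -18)
|DE × DF| = √48068 ≈ 219.2442
area = ½ · 219.2442 ≈ 109.622

109.622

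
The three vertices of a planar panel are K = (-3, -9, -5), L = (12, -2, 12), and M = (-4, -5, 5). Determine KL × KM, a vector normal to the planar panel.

KL = (15, 7, 17)
KM = (-1, 4, 10)
i: 7·10 - 17·4 = 70 - 68 = 2
j: 17·(-1) - 15·10 = -17 - 150 = -167
k: 15·4 - 7·(-1) = 60 - (-7) = 67
KL × KM = (2, -167, 67)

(2, -167, 67)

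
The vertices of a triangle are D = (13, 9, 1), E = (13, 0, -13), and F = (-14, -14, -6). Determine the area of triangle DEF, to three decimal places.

259.333

DE = (0, -9, -14),  DF = (-27, -23, -7)
i: (-9)·(-7) - (-14)·(-23) = 63 - 322 = -259
j: (-14)·(-27) - 0·(-7) = 378 - 0 = 378
k: 0·(-23) - (-9)·(-27) = 0 - 243 = -243
DE × DF = (-259, 378, -243)
|DE × DF| = √269014 ≈ 518.6656
area = ½ · 518.6656 ≈ 259.333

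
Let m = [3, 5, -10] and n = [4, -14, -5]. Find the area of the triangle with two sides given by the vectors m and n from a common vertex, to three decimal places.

89.014

i: 5·(-5) - (-10)·(-14) = -25 - 140 = -165
j: (-10)·4 - 3·(-5) = -40 - (-15) = -25
k: 3·(-14) - 5·4 = -42 - 20 = -62
m × n = (-165, -25, -62)
|m × n| = √((-165)² + (-25)² + (-62)²) = √31694 ≈ 178.0281
area = ½ · 178.0281 ≈ 89.014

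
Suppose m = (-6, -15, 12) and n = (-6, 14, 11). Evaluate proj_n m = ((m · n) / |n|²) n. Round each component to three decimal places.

m · n = (-6)·(-6) + (-15)·14 + 12·11 = 36 - 210 + 132 = -42
|n|² = 36 + 196 + 121 = 353
proj_n m = (-42/353) · (-6, 14, 11) ≈ (0.714, -1.666, -1.309)

(0.714, -1.666, -1.309)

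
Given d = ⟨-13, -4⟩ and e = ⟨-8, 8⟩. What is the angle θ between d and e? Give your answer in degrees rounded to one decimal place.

d · e = (-13)·(-8) + (-4)·8 = 104 - 32 = 72
|d|² = 169 + 16 = 185,  |d| = √185 ≈ 13.601471
|e|² = 64 + 64 = 128,  |e| = √128 ≈ 11.313708
cos θ = 72 / (13.601471 · 11.313708) ≈ 0.46789
θ = arccos(0.46789) ≈ 62.1°

62.1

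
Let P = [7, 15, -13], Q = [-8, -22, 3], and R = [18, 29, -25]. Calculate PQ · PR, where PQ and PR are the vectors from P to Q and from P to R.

-875

PQ = Q − P = (-15, -37, 16)
PR = R − P = (11, 14, -12)
PQ · PR = (-15)·11 + (-37)·14 + 16·(-12) = -165 - 518 - 192 = -875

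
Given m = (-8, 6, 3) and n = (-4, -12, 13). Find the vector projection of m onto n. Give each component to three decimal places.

(0.012, 0.036, -0.040)

m · n = (-8)·(-4) + 6·(-12) + 3·13 = 32 - 72 + 39 = -1
|n|² = 16 + 144 + 169 = 329
proj_n m = (-1/329) · (-4, -12, 13) ≈ (0.012, 0.036, -0.040)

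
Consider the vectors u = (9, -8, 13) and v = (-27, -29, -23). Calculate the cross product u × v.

(561, -144, -477)

i: (-8)·(-23) - 13·(-29) = 184 - (-377) = 561
j: 13·(-27) - 9·(-23) = -351 - (-207) = -144
k: 9·(-29) - (-8)·(-27) = -261 - 216 = -477
u × v = (561, -144, -477)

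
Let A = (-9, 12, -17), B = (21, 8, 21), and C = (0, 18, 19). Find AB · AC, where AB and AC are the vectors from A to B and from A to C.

AB = B − A = (30, -4, 38)
AC = C − A = (9, 6, 36)
AB · AC = 30·9 + (-4)·6 + 38·36 = 270 - 24 + 1368 = 1614

1614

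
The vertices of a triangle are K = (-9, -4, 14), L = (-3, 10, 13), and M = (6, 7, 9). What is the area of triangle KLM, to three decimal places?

KL = (6, 14, -1),  KM = (15, 11, -5)
i: 14·(-5) - (-1)·11 = -70 - (-11) = -59
j: (-1)·15 - 6·(-5) = -15 - (-30) = 15
k: 6·11 - 14·15 = 66 - 210 = -144
KL × KM = (-59, 15, -144)
|KL × KM| = √24442 ≈ 156.3394
area = ½ · 156.3394 ≈ 78.170

78.170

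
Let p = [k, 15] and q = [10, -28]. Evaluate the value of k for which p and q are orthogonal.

42

p · q = k·10 + 15·(-28) = -420 + 10k
Set equal to 0: 10k = 420, so k = 42.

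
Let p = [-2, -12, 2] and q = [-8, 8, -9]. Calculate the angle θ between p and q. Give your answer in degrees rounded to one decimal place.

p · q = (-2)·(-8) + (-12)·8 + 2·(-9) = 16 - 96 - 18 = -98
|p|² = 4 + 144 + 4 = 152,  |p| = √152 ≈ 12.328828
|q|² = 64 + 64 + 81 = 209,  |q| = √209 ≈ 14.456832
cos θ = -98 / (12.328828 · 14.456832) ≈ -0.54983
θ = arccos(-0.54983) ≈ 123.4°

123.4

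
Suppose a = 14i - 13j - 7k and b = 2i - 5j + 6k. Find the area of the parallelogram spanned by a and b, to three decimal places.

155.913

i: (-13)·6 - (-7)·(-5) = -78 - 35 = -113
j: (-7)·2 - 14·6 = -14 - 84 = -98
k: 14·(-5) - (-13)·2 = -70 - (-26) = -44
a × b = (-113, -98, -44)
|a × b| = √((-113)² + (-98)² + (-44)²) = √24309 ≈ 155.9134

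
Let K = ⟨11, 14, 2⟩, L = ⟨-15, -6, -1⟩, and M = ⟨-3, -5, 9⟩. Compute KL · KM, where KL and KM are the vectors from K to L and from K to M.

723

KL = L − K = (-26, -20, -3)
KM = M − K = (-14, -19, 7)
KL · KM = (-26)·(-14) + (-20)·(-19) + (-3)·7 = 364 + 380 - 21 = 723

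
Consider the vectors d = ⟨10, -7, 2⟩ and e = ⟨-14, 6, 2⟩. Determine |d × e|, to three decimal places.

i: (-7)·2 - 2·6 = -14 - 12 = -26
j: 2·(-14) - 10·2 = -28 - 20 = -48
k: 10·6 - (-7)·(-14) = 60 - 98 = -38
d × e = (-26, -48, -38)
|d × e| = √((-26)² + (-48)² + (-38)²) = √4424 ≈ 66.5132

66.513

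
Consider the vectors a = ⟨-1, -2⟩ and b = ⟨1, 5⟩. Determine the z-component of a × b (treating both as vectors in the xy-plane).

(-1)·5 - (-2)·1 = -5 - (-2) = -3

-3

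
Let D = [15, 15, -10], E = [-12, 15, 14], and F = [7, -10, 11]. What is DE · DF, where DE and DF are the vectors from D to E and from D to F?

720

DE = E − D = (-27, 0, 24)
DF = F − D = (-8, -25, 21)
DE · DF = (-27)·(-8) + 0·(-25) + 24·21 = 216 + 0 + 504 = 720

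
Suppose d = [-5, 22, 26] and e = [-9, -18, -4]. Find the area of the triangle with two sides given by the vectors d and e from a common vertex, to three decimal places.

i: 22·(-4) - 26·(-18) = -88 - (-468) = 380
j: 26·(-9) - (-5)·(-4) = -234 - 20 = -254
k: (-5)·(-18) - 22·(-9) = 90 - (-198) = 288
d × e = (380, -254, 288)
|d × e| = √(380² + (-254)² + 288²) = √291860 ≈ 540.2407
area = ½ · 540.2407 ≈ 270.120

270.120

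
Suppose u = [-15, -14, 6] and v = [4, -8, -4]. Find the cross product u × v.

(104, -36, 176)

i: (-14)·(-4) - 6·(-8) = 56 - (-48) = 104
j: 6·4 - (-15)·(-4) = 24 - 60 = -36
k: (-15)·(-8) - (-14)·4 = 120 - (-56) = 176
u × v = (104, -36, 176)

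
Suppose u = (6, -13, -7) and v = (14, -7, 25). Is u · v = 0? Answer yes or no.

u · v = 6·14 + (-13)·(-7) + (-7)·25 = 84 + 91 - 175 = 0
Zero, so the vectors are orthogonal.

yes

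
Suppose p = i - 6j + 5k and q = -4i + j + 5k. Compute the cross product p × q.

(-35, -25, -23)

i: (-6)·5 - 5·1 = -30 - 5 = -35
j: 5·(-4) - 1·5 = -20 - 5 = -25
k: 1·1 - (-6)·(-4) = 1 - 24 = -23
p × q = (-35, -25, -23)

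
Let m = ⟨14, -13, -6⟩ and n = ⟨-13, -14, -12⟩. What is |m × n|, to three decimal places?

i: (-13)·(-12) - (-6)·(-14) = 156 - 84 = 72
j: (-6)·(-13) - 14·(-12) = 78 - (-168) = 246
k: 14·(-14) - (-13)·(-13) = -196 - 169 = -365
m × n = (72, 246, -365)
|m × n| = √(72² + 246² + (-365)²) = √198925 ≈ 446.0101

446.010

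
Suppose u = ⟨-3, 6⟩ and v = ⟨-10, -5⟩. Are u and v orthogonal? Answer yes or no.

u · v = (-3)·(-10) + 6·(-5) = 30 - 30 = 0
Zero, so the vectors are orthogonal.

yes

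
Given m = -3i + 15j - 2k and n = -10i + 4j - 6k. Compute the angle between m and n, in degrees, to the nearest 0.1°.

57.6

m · n = (-3)·(-10) + 15·4 + (-2)·(-6) = 30 + 60 + 12 = 102
|m|² = 9 + 225 + 4 = 238,  |m| = √238 ≈ 15.427249
|n|² = 100 + 16 + 36 = 152,  |n| = √152 ≈ 12.328828
cos θ = 102 / (15.427249 · 12.328828) ≈ 0.53628
θ = arccos(0.53628) ≈ 57.6°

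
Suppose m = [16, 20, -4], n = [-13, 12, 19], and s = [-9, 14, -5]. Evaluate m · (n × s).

n × s:
i: 12·(-5) - 19·14 = -60 - 266 = -326
j: 19·(-9) - (-13)·(-5) = -171 - 65 = -236
k: (-13)·14 - 12·(-9) = -182 - (-108) = -74
n × s = (-326, -236, -74)
m · (n × s) = 16·(-326) + 20·(-236) + (-4)·(-74) = -5216 - 4720 + 296 = -9640

-9640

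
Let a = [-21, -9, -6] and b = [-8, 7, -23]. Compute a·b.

243

a · b = (-21)·(-8) + (-9)·7 + (-6)·(-23) = 168 - 63 + 138 = 243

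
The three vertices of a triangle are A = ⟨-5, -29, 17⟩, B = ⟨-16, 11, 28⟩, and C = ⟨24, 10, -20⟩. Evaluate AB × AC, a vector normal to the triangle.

(-1909, -88, -1589)

AB = (-11, 40, 11)
AC = (29, 39, -37)
i: 40·(-37) - 11·39 = -1480 - 429 = -1909
j: 11·29 - (-11)·(-37) = 319 - 407 = -88
k: (-11)·39 - 40·29 = -429 - 1160 = -1589
AB × AC = (-1909, -88, -1589)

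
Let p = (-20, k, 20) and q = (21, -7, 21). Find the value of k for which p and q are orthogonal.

0

p · q = (-20)·21 + k·(-7) + 20·21 = 0 - 7k
Set equal to 0: -7k = 0, so k = 0.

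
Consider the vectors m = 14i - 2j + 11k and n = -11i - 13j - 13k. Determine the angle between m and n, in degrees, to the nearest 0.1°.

m · n = 14·(-11) + (-2)·(-13) + 11·(-13) = -154 + 26 - 143 = -271
|m|² = 196 + 4 + 121 = 321,  |m| = √321 ≈ 17.916473
|n|² = 121 + 169 + 169 = 459,  |n| = √459 ≈ 21.424285
cos θ = -271 / (17.916473 · 21.424285) ≈ -0.70601
θ = arccos(-0.70601) ≈ 134.9°

134.9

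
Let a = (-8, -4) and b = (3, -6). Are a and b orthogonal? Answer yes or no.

a · b = (-8)·3 + (-4)·(-6) = -24 + 24 = 0
Zero, so the vectors are orthogonal.

yes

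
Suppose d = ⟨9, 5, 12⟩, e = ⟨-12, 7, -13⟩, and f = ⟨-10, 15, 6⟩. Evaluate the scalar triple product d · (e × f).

e × f:
i: 7·6 - (-13)·15 = 42 - (-195) = 237
j: (-13)·(-10) - (-12)·6 = 130 - (-72) = 202
k: (-12)·15 - 7·(-10) = -180 - (-70) = -110
e × f = (237, 202, -110)
d · (e × f) = 9·237 + 5·202 + 12·(-110) = 2133 + 1010 - 1320 = 1823

1823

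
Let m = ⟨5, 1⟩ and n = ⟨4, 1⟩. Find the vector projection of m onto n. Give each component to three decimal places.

m · n = 5·4 + 1·1 = 20 + 1 = 21
|n|² = 16 + 1 = 17
proj_n m = (21/17) · (4, 1) ≈ (4.941, 1.235)

(4.941, 1.235)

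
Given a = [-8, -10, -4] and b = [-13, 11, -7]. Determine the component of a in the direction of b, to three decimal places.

1.195

a · b = (-8)·(-13) + (-10)·11 + (-4)·(-7) = 104 - 110 + 28 = 22
|b| = √(169 + 121 + 49) = √339 ≈ 18.4120
comp_b a = 22 / √339 ≈ 1.195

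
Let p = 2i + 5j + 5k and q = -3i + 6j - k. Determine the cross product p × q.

(-35, -13, 27)

i: 5·(-1) - 5·6 = -5 - 30 = -35
j: 5·(-3) - 2·(-1) = -15 - (-2) = -13
k: 2·6 - 5·(-3) = 12 - (-15) = 27
p × q = (-35, -13, 27)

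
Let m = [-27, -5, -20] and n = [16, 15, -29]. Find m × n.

i: (-5)·(-29) - (-20)·15 = 145 - (-300) = 445
j: (-20)·16 - (-27)·(-29) = -320 - 783 = -1103
k: (-27)·15 - (-5)·16 = -405 - (-80) = -325
m × n = (445, -1103, -325)

(445, -1103, -325)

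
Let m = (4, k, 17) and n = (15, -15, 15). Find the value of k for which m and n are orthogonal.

m · n = 4·15 + k·(-15) + 17·15 = 315 - 15k
Set equal to 0: -15k = -315, so k = 21.

21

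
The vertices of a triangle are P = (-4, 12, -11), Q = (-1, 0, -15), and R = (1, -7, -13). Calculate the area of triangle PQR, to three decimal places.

26.968

PQ = (3, -12, -4),  PR = (5, -19, -2)
i: (-12)·(-2) - (-4)·(-19) = 24 - 76 = -52
j: (-4)·5 - 3·(-2) = -20 - (-6) = -14
k: 3·(-19) - (-12)·5 = -57 - (-60) = 3
PQ × PR = (-52, -14, 3)
|PQ × PR| = √2909 ≈ 53.9351
area = ½ · 53.9351 ≈ 26.968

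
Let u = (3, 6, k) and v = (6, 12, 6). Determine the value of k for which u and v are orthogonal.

u · v = 3·6 + 6·12 + k·6 = 90 + 6k
Set equal to 0: 6k = -90, so k = -15.

-15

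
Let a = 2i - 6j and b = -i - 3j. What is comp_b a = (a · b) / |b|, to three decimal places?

5.060

a · b = 2·(-1) + (-6)·(-3) = -2 + 18 = 16
|b| = √(1 + 9) = √10 ≈ 3.1623
comp_b a = 16 / √10 ≈ 5.060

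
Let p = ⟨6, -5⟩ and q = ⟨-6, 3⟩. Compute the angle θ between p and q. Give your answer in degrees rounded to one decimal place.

166.8

p · q = 6·(-6) + (-5)·3 = -36 - 15 = -51
|p|² = 36 + 25 = 61,  |p| = √61 ≈ 7.810250
|q|² = 36 + 9 = 45,  |q| = √45 ≈ 6.708204
cos θ = -51 / (7.810250 · 6.708204) ≈ -0.97342
θ = arccos(-0.97342) ≈ 166.8°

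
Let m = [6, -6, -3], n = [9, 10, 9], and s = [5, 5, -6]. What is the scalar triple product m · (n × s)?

-1209

n × s:
i: 10·(-6) - 9·5 = -60 - 45 = -105
j: 9·5 - 9·(-6) = 45 - (-54) = 99
k: 9·5 - 10·5 = 45 - 50 = -5
n × s = (-105, 99, -5)
m · (n × s) = 6·(-105) + (-6)·99 + (-3)·(-5) = -630 - 594 + 15 = -1209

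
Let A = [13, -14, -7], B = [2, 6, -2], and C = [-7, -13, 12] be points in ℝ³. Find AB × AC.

AB = (-11, 20, 5)
AC = (-20, 1, 19)
i: 20·19 - 5·1 = 380 - 5 = 375
j: 5·(-20) - (-11)·19 = -100 - (-209) = 109
k: (-11)·1 - 20·(-20) = -11 - (-400) = 389
AB × AC = (375, 109, 389)

(375, 109, 389)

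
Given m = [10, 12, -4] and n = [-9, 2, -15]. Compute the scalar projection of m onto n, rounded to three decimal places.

m · n = 10·(-9) + 12·2 + (-4)·(-15) = -90 + 24 + 60 = -6
|n| = √(81 + 4 + 225) = √310 ≈ 17.6068
comp_n m = -6 / √310 ≈ -0.341

-0.341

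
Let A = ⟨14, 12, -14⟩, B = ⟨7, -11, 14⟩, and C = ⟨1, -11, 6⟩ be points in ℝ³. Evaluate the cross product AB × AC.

AB = (-7, -23, 28)
AC = (-13, -23, 20)
i: (-23)·20 - 28·(-23) = -460 - (-644) = 184
j: 28·(-13) - (-7)·20 = -364 - (-140) = -224
k: (-7)·(-23) - (-23)·(-13) = 161 - 299 = -138
AB × AC = (184, -224, -138)

(184, -224, -138)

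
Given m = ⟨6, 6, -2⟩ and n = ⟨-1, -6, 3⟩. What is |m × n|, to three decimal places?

i: 6·3 - (-2)·(-6) = 18 - 12 = 6
j: (-2)·(-1) - 6·3 = 2 - 18 = -16
k: 6·(-6) - 6·(-1) = -36 - (-6) = -30
m × n = (6, -16, -30)
|m × n| = √(6² + (-16)² + (-30)²) = √1192 ≈ 34.5254

34.525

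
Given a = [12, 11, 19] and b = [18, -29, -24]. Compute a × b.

(287, 630, -546)

i: 11·(-24) - 19·(-29) = -264 - (-551) = 287
j: 19·18 - 12·(-24) = 342 - (-288) = 630
k: 12·(-29) - 11·18 = -348 - 198 = -546
a × b = (287, 630, -546)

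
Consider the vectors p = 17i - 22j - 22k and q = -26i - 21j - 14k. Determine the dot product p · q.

328

p · q = 17·(-26) + (-22)·(-21) + (-22)·(-14) = -442 + 462 + 308 = 328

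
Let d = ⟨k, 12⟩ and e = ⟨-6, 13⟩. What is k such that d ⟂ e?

d · e = k·(-6) + 12·13 = 156 - 6k
Set equal to 0: -6k = -156, so k = 26.

26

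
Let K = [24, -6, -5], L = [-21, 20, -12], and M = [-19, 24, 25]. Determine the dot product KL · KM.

2505

KL = L − K = (-45, 26, -7)
KM = M − K = (-43, 30, 30)
KL · KM = (-45)·(-43) + 26·30 + (-7)·30 = 1935 + 780 - 210 = 2505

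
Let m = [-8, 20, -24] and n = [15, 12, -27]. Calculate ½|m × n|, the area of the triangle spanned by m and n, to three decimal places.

371.516

i: 20·(-27) - (-24)·12 = -540 - (-288) = -252
j: (-24)·15 - (-8)·(-27) = -360 - 216 = -576
k: (-8)·12 - 20·15 = -96 - 300 = -396
m × n = (-252, -576, -396)
|m × n| = √((-252)² + (-576)² + (-396)²) = √552096 ≈ 743.0316
area = ½ · 743.0316 ≈ 371.516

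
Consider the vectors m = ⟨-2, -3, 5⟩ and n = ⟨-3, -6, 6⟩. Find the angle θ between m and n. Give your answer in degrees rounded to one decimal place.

m · n = (-2)·(-3) + (-3)·(-6) + 5·6 = 6 + 18 + 30 = 54
|m|² = 4 + 9 + 25 = 38,  |m| = √38 ≈ 6.164414
|n|² = 9 + 36 + 36 = 81,  |n| = √81 ≈ 9.000000
cos θ = 54 / (6.164414 · 9.000000) ≈ 0.97333
θ = arccos(0.97333) ≈ 13.3°

13.3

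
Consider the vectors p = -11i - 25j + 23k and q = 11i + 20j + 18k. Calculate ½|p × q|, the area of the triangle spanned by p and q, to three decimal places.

i: (-25)·18 - 23·20 = -450 - 460 = -910
j: 23·11 - (-11)·18 = 253 - (-198) = 451
k: (-11)·20 - (-25)·11 = -220 - (-275) = 55
p × q = (-910, 451, 55)
|p × q| = √((-910)² + 451² + 55²) = √1034526 ≈ 1017.1165
area = ½ · 1017.1165 ≈ 508.558

508.558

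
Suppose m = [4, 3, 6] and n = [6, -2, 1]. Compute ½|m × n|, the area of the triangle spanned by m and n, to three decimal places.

21.937

i: 3·1 - 6·(-2) = 3 - (-12) = 15
j: 6·6 - 4·1 = 36 - 4 = 32
k: 4·(-2) - 3·6 = -8 - 18 = -26
m × n = (15, 32, -26)
|m × n| = √(15² + 32² + (-26)²) = √1925 ≈ 43.8748
area = ½ · 43.8748 ≈ 21.937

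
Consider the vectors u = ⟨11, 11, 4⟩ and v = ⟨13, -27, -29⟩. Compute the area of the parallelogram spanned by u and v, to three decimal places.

i: 11·(-29) - 4·(-27) = -319 - (-108) = -211
j: 4·13 - 11·(-29) = 52 - (-319) = 371
k: 11·(-27) - 11·13 = -297 - 143 = -440
u × v = (-211, 371, -440)
|u × v| = √((-211)² + 371² + (-440)²) = √375762 ≈ 612.9943

612.994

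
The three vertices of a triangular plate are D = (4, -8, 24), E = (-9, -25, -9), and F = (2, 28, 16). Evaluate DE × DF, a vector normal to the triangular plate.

DE = (-13, -17, -33)
DF = (-2, 36, -8)
i: (-17)·(-8) - (-33)·36 = 136 - (-1188) = 1324
j: (-33)·(-2) - (-13)·(-8) = 66 - 104 = -38
k: (-13)·36 - (-17)·(-2) = -468 - 34 = -502
DE × DF = (1324, -38, -502)

(1324, -38, -502)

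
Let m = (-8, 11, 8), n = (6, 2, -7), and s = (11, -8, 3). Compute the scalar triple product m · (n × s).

-1205

n × s:
i: 2·3 - (-7)·(-8) = 6 - 56 = -50
j: (-7)·11 - 6·3 = -77 - 18 = -95
k: 6·(-8) - 2·11 = -48 - 22 = -70
n × s = (-50, -95, -70)
m · (n × s) = (-8)·(-50) + 11·(-95) + 8·(-70) = 400 - 1045 - 560 = -1205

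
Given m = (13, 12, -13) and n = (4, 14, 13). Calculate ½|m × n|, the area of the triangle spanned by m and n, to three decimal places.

212.745

i: 12·13 - (-13)·14 = 156 - (-182) = 338
j: (-13)·4 - 13·13 = -52 - 169 = -221
k: 13·14 - 12·4 = 182 - 48 = 134
m × n = (338, -221, 134)
|m × n| = √(338² + (-221)² + 134²) = √181041 ≈ 425.4891
area = ½ · 425.4891 ≈ 212.745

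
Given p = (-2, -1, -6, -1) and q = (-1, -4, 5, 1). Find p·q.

p · q = (-2)·(-1) + (-1)·(-4) + (-6)·5 + (-1)·1 = 2 + 4 - 30 - 1 = -25

-25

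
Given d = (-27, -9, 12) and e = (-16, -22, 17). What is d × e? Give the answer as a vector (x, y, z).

(111, 267, 450)

i: (-9)·17 - 12·(-22) = -153 - (-264) = 111
j: 12·(-16) - (-27)·17 = -192 - (-459) = 267
k: (-27)·(-22) - (-9)·(-16) = 594 - 144 = 450
d × e = (111, 267, 450)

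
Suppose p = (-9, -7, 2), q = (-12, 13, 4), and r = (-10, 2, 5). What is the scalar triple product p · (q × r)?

-441

q × r:
i: 13·5 - 4·2 = 65 - 8 = 57
j: 4·(-10) - (-12)·5 = -40 - (-60) = 20
k: (-12)·2 - 13·(-10) = -24 - (-130) = 106
q × r = (57, 20, 106)
p · (q × r) = (-9)·57 + (-7)·20 + 2·106 = -513 - 140 + 212 = -441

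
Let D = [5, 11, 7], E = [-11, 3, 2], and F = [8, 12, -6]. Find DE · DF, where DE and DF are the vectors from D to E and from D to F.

DE = E − D = (-16, -8, -5)
DF = F − D = (3, 1, -13)
DE · DF = (-16)·3 + (-8)·1 + (-5)·(-13) = -48 - 8 + 65 = 9

9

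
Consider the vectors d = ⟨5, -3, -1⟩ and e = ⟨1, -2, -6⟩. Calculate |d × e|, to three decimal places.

i: (-3)·(-6) - (-1)·(-2) = 18 - 2 = 16
j: (-1)·1 - 5·(-6) = -1 - (-30) = 29
k: 5·(-2) - (-3)·1 = -10 - (-3) = -7
d × e = (16, 29, -7)
|d × e| = √(16² + 29² + (-7)²) = √1146 ≈ 33.8526

33.853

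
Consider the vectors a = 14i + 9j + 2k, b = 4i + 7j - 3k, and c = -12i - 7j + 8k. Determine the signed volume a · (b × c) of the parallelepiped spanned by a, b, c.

b × c:
i: 7·8 - (-3)·(-7) = 56 - 21 = 35
j: (-3)·(-12) - 4·8 = 36 - 32 = 4
k: 4·(-7) - 7·(-12) = -28 - (-84) = 56
b × c = (35, 4, 56)
a · (b × c) = 14·35 + 9·4 + 2·56 = 490 + 36 + 112 = 638

638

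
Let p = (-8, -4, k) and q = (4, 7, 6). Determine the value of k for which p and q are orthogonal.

10

p · q = (-8)·4 + (-4)·7 + k·6 = -60 + 6k
Set equal to 0: 6k = 60, so k = 10.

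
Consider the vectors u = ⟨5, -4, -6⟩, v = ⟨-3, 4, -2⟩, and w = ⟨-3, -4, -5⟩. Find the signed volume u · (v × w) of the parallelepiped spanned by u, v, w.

v × w:
i: 4·(-5) - (-2)·(-4) = -20 - 8 = -28
j: (-2)·(-3) - (-3)·(-5) = 6 - 15 = -9
k: (-3)·(-4) - 4·(-3) = 12 - (-12) = 24
v × w = (-28, -9, 24)
u · (v × w) = 5·(-28) + (-4)·(-9) + (-6)·24 = -140 + 36 - 144 = -248

-248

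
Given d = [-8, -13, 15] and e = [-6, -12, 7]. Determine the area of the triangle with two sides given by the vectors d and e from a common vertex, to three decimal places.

48.479

i: (-13)·7 - 15·(-12) = -91 - (-180) = 89
j: 15·(-6) - (-8)·7 = -90 - (-56) = -34
k: (-8)·(-12) - (-13)·(-6) = 96 - 78 = 18
d × e = (89, -34, 18)
|d × e| = √(89² + (-34)² + 18²) = √9401 ≈ 96.9588
area = ½ · 96.9588 ≈ 48.479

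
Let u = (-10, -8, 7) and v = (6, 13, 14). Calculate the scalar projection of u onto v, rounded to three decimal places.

u · v = (-10)·6 + (-8)·13 + 7·14 = -60 - 104 + 98 = -66
|v| = √(36 + 169 + 196) = √401 ≈ 20.0250
comp_v u = -66 / √401 ≈ -3.296

-3.296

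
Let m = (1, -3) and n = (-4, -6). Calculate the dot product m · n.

14

m · n = 1·(-4) + (-3)·(-6) = -4 + 18 = 14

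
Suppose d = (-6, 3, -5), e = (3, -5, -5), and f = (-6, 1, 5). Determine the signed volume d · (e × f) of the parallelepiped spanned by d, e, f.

300

e × f:
i: (-5)·5 - (-5)·1 = -25 - (-5) = -20
j: (-5)·(-6) - 3·5 = 30 - 15 = 15
k: 3·1 - (-5)·(-6) = 3 - 30 = -27
e × f = (-20, 15, -27)
d · (e × f) = (-6)·(-20) + 3·15 + (-5)·(-27) = 120 + 45 + 135 = 300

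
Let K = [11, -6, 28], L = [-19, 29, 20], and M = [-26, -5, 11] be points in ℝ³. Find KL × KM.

KL = (-30, 35, -8)
KM = (-37, 1, -17)
i: 35·(-17) - (-8)·1 = -595 - (-8) = -587
j: (-8)·(-37) - (-30)·(-17) = 296 - 510 = -214
k: (-30)·1 - 35·(-37) = -30 - (-1295) = 1265
KL × KM = (-587, -214, 1265)

(-587, -214, 1265)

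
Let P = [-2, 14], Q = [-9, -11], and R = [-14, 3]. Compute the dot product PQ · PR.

PQ = Q − P = (-7, -25)
PR = R − P = (-12, -11)
PQ · PR = (-7)·(-12) + (-25)·(-11) = 84 + 275 = 359

359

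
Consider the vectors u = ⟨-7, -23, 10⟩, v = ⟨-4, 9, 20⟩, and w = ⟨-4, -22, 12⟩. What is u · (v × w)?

v × w:
i: 9·12 - 20·(-22) = 108 - (-440) = 548
j: 20·(-4) - (-4)·12 = -80 - (-48) = -32
k: (-4)·(-22) - 9·(-4) = 88 - (-36) = 124
v × w = (548, -32, 124)
u · (v × w) = (-7)·548 + (-23)·(-32) + 10·124 = -3836 + 736 + 1240 = -1860

-1860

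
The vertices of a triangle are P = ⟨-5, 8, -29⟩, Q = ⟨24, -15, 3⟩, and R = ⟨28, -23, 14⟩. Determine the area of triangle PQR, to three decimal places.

118.417

PQ = (29, -23, 32),  PR = (33, -31, 43)
i: (-23)·43 - 32·(-31) = -989 - (-992) = 3
j: 32·33 - 29·43 = 1056 - 1247 = -191
k: 29·(-31) - (-23)·33 = -899 - (-759) = -140
PQ × PR = (3, -191, -140)
|PQ × PR| = √56090 ≈ 236.8333
area = ½ · 236.8333 ≈ 118.417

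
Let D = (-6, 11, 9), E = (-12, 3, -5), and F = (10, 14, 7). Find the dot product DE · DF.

-92

DE = E − D = (-6, -8, -14)
DF = F − D = (16, 3, -2)
DE · DF = (-6)·16 + (-8)·3 + (-14)·(-2) = -96 - 24 + 28 = -92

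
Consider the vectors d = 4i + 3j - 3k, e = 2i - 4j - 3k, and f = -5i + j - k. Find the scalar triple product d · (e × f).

e × f:
i: (-4)·(-1) - (-3)·1 = 4 - (-3) = 7
j: (-3)·(-5) - 2·(-1) = 15 - (-2) = 17
k: 2·1 - (-4)·(-5) = 2 - 20 = -18
e × f = (7, 17, -18)
d · (e × f) = 4·7 + 3·17 + (-3)·(-18) = 28 + 51 + 54 = 133

133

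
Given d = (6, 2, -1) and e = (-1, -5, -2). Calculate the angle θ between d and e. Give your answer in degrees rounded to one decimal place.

d · e = 6·(-1) + 2·(-5) + (-1)·(-2) = -6 - 10 + 2 = -14
|d|² = 36 + 4 + 1 = 41,  |d| = √41 ≈ 6.403124
|e|² = 1 + 25 + 4 = 30,  |e| = √30 ≈ 5.477226
cos θ = -14 / (6.403124 · 5.477226) ≈ -0.39919
θ = arccos(-0.39919) ≈ 113.5°

113.5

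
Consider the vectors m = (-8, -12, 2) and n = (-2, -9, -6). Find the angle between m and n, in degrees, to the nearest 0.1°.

45.6

m · n = (-8)·(-2) + (-12)·(-9) + 2·(-6) = 16 + 108 - 12 = 112
|m|² = 64 + 144 + 4 = 212,  |m| = √212 ≈ 14.560220
|n|² = 4 + 81 + 36 = 121,  |n| = √121 ≈ 11.000000
cos θ = 112 / (14.560220 · 11.000000) ≈ 0.69929
θ = arccos(0.69929) ≈ 45.6°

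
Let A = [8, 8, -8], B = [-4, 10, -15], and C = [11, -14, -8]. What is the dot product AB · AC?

AB = B − A = (-12, 2, -7)
AC = C − A = (3, -22, 0)
AB · AC = (-12)·3 + 2·(-22) + (-7)·0 = -36 - 44 + 0 = -80

-80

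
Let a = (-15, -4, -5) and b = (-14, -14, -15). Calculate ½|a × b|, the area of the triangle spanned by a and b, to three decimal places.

109.363

i: (-4)·(-15) - (-5)·(-14) = 60 - 70 = -10
j: (-5)·(-14) - (-15)·(-15) = 70 - 225 = -155
k: (-15)·(-14) - (-4)·(-14) = 210 - 56 = 154
a × b = (-10, -155, 154)
|a × b| = √((-10)² + (-155)² + 154²) = √47841 ≈ 218.7259
area = ½ · 218.7259 ≈ 109.363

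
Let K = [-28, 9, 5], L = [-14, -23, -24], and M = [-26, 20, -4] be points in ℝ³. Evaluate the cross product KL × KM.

(607, 68, 218)

KL = (14, -32, -29)
KM = (2, 11, -9)
i: (-32)·(-9) - (-29)·11 = 288 - (-319) = 607
j: (-29)·2 - 14·(-9) = -58 - (-126) = 68
k: 14·11 - (-32)·2 = 154 - (-64) = 218
KL × KM = (607, 68, 218)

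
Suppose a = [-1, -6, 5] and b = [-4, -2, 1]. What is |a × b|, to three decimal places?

29.343

i: (-6)·1 - 5·(-2) = -6 - (-10) = 4
j: 5·(-4) - (-1)·1 = -20 - (-1) = -19
k: (-1)·(-2) - (-6)·(-4) = 2 - 24 = -22
a × b = (4, -19, -22)
|a × b| = √(4² + (-19)² + (-22)²) = √861 ≈ 29.3428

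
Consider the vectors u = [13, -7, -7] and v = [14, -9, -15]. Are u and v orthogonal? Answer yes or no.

u · v = 13·14 + (-7)·(-9) + (-7)·(-15) = 182 + 63 + 105 = 350
Nonzero, so the vectors are not orthogonal.

no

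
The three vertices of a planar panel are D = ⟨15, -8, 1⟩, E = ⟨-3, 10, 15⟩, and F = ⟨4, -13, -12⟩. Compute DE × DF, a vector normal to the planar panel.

(-164, -388, 288)

DE = (-18, 18, 14)
DF = (-11, -5, -13)
i: 18·(-13) - 14·(-5) = -234 - (-70) = -164
j: 14·(-11) - (-18)·(-13) = -154 - 234 = -388
k: (-18)·(-5) - 18·(-11) = 90 - (-198) = 288
DE × DF = (-164, -388, 288)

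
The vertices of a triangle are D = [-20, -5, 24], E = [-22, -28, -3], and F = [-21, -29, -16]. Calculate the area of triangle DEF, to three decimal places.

DE = (-2, -23, -27),  DF = (-1, -24, -40)
i: (-23)·(-40) - (-27)·(-24) = 920 - 648 = 272
j: (-27)·(-1) - (-2)·(-40) = 27 - 80 = -53
k: (-2)·(-24) - (-23)·(-1) = 48 - 23 = 25
DE × DF = (272, -53, 25)
|DE × DF| = √77418 ≈ 278.2409
area = ½ · 278.2409 ≈ 139.120

139.120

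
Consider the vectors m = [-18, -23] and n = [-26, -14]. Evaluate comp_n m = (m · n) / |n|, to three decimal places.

m · n = (-18)·(-26) + (-23)·(-14) = 468 + 322 = 790
|n| = √(676 + 196) = √872 ≈ 29.5296
comp_n m = 790 / √872 ≈ 26.753

26.753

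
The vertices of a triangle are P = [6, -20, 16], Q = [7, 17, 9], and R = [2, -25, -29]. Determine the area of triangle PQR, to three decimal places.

853.782

PQ = (1, 37, -7),  PR = (-4, -5, -45)
i: 37·(-45) - (-7)·(-5) = -1665 - 35 = -1700
j: (-7)·(-4) - 1·(-45) = 28 - (-45) = 73
k: 1·(-5) - 37·(-4) = -5 - (-148) = 143
PQ × PR = (-1700, 73, 143)
|PQ × PR| = √2915778 ≈ 1707.5649
area = ½ · 1707.5649 ≈ 853.782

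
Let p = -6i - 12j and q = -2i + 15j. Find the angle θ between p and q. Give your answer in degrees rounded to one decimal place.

p · q = (-6)·(-2) + (-12)·15 = 12 - 180 = -168
|p|² = 36 + 144 = 180,  |p| = √180 ≈ 13.416408
|q|² = 4 + 225 = 229,  |q| = √229 ≈ 15.132746
cos θ = -168 / (13.416408 · 15.132746) ≈ -0.82748
θ = arccos(-0.82748) ≈ 145.8°

145.8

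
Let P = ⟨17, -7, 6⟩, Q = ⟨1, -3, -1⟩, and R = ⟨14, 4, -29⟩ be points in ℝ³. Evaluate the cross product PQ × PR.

PQ = (-16, 4, -7)
PR = (-3, 11, -35)
i: 4·(-35) - (-7)·11 = -140 - (-77) = -63
j: (-7)·(-3) - (-16)·(-35) = 21 - 560 = -539
k: (-16)·11 - 4·(-3) = -176 - (-12) = -164
PQ × PR = (-63, -539, -164)

(-63, -539, -164)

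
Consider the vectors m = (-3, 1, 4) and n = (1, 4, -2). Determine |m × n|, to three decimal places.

i: 1·(-2) - 4·4 = -2 - 16 = -18
j: 4·1 - (-3)·(-2) = 4 - 6 = -2
k: (-3)·4 - 1·1 = -12 - 1 = -13
m × n = (-18, -2, -13)
|m × n| = √((-18)² + (-2)² + (-13)²) = √497 ≈ 22.2935

22.293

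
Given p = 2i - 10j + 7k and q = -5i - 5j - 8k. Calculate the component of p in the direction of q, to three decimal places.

p · q = 2·(-5) + (-10)·(-5) + 7·(-8) = -10 + 50 - 56 = -16
|q| = √(25 + 25 + 64) = √114 ≈ 10.6771
comp_q p = -16 / √114 ≈ -1.499

-1.499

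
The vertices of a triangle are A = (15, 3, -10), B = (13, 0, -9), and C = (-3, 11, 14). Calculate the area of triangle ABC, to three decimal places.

55.227

AB = (-2, -3, 1),  AC = (-18, 8, 24)
i: (-3)·24 - 1·8 = -72 - 8 = -80
j: 1·(-18) - (-2)·24 = -18 - (-48) = 30
k: (-2)·8 - (-3)·(-18) = -16 - 54 = -70
AB × AC = (-80, 30, -70)
|AB × AC| = √12200 ≈ 110.4536
area = ½ · 110.4536 ≈ 55.227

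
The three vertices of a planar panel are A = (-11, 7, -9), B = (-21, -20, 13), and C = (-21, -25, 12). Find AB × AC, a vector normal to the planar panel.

(137, -10, 50)

AB = (-10, -27, 22)
AC = (-10, -32, 21)
i: (-27)·21 - 22·(-32) = -567 - (-704) = 137
j: 22·(-10) - (-10)·21 = -220 - (-210) = -10
k: (-10)·(-32) - (-27)·(-10) = 320 - 270 = 50
AB × AC = (137, -10, 50)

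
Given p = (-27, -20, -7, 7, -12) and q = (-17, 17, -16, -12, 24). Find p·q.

p · q = (-27)·(-17) + (-20)·17 + (-7)·(-16) + 7·(-12) + (-12)·24 = 459 - 340 + 112 - 84 - 288 = -141

-141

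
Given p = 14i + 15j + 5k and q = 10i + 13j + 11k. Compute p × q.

i: 15·11 - 5·13 = 165 - 65 = 100
j: 5·10 - 14·11 = 50 - 154 = -104
k: 14·13 - 15·10 = 182 - 150 = 32
p × q = (100, -104, 32)

(100, -104, 32)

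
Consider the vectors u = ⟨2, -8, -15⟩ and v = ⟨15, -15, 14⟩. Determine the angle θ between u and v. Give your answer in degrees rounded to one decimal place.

97.9

u · v = 2·15 + (-8)·(-15) + (-15)·14 = 30 + 120 - 210 = -60
|u|² = 4 + 64 + 225 = 293,  |u| = √293 ≈ 17.117243
|v|² = 225 + 225 + 196 = 646,  |v| = √646 ≈ 25.416530
cos θ = -60 / (17.117243 · 25.416530) ≈ -0.13791
θ = arccos(-0.13791) ≈ 97.9°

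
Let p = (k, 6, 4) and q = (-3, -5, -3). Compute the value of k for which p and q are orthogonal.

-14

p · q = k·(-3) + 6·(-5) + 4·(-3) = -42 - 3k
Set equal to 0: -3k = 42, so k = -14.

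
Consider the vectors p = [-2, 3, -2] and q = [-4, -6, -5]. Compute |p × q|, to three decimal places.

36.180

i: 3·(-5) - (-2)·(-6) = -15 - 12 = -27
j: (-2)·(-4) - (-2)·(-5) = 8 - 10 = -2
k: (-2)·(-6) - 3·(-4) = 12 - (-12) = 24
p × q = (-27, -2, 24)
|p × q| = √((-27)² + (-2)² + 24²) = √1309 ≈ 36.1801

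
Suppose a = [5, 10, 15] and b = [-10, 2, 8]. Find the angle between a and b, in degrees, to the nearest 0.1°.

68.2

a · b = 5·(-10) + 10·2 + 15·8 = -50 + 20 + 120 = 90
|a|² = 25 + 100 + 225 = 350,  |a| = √350 ≈ 18.708287
|b|² = 100 + 4 + 64 = 168,  |b| = √168 ≈ 12.961481
cos θ = 90 / (18.708287 · 12.961481) ≈ 0.37115
θ = arccos(0.37115) ≈ 68.2°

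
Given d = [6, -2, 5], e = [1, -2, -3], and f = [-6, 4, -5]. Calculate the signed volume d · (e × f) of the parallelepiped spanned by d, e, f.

e × f:
i: (-2)·(-5) - (-3)·4 = 10 - (-12) = 22
j: (-3)·(-6) - 1·(-5) = 18 - (-5) = 23
k: 1·4 - (-2)·(-6) = 4 - 12 = -8
e × f = (22, 23, -8)
d · (e × f) = 6·22 + (-2)·23 + 5·(-8) = 132 - 46 - 40 = 46

46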